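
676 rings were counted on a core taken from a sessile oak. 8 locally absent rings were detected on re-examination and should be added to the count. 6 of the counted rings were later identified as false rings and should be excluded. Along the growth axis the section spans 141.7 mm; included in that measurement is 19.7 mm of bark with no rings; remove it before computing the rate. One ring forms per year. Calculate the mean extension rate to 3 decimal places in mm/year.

After corrections the count is 676 − 6 + 8 = 678 rings.
Removing the 19.7 mm offcut leaves 141.7 − 19.7 = 122.0 mm.
Extension rate ≈ 122.0 / 678 = 0.180 mm/year.

0.180 mm/year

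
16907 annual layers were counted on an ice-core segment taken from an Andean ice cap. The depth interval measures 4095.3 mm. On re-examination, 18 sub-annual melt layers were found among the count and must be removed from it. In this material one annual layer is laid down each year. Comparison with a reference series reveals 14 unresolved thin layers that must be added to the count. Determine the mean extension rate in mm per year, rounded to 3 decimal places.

True annual layer count = 16907 − 18 + 14 = 16903.
Extension rate ≈ 4095.3 / 16903 = 0.242 mm per year.

0.242 mm per year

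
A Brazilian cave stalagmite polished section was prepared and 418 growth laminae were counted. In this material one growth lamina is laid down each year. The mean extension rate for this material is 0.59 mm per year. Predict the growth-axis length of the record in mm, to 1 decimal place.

246.6 mm

The record spans 418 years at 0.59 mm per year.
418 years at 0.59 mm/year gives 0.59 × 418 = 246.6 mm.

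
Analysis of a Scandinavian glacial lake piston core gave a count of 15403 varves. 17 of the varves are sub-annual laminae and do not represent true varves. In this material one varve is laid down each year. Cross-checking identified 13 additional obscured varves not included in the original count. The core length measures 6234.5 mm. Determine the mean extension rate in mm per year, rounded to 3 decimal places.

0.405 mm per year

True varve count = 15403 − 17 + 13 = 15399.
6234.5 mm over 15399 years gives 6234.5 / 15399 ≈ 0.405 mm per year.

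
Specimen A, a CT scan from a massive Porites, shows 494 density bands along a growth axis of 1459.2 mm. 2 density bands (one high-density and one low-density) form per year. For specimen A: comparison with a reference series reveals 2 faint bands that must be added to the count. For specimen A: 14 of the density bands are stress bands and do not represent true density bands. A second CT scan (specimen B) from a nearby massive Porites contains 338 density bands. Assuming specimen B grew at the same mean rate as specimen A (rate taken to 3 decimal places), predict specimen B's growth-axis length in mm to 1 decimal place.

1023.3 mm

Specimen A: correcting the raw count gives 494 − 14 + 2 = 482 true density bands.
Specimen A: with 2 density bands per year, 482 / 2 = 241 years.
A: 1459.2 mm over 241 years gives 1459.2 / 241 ≈ 6.055 mm/year.
Specimen B: dividing by 2 density bands per year: 338 / 2 = 169 years. B's length ≈ 6.055 × 169 = 1023.3 mm.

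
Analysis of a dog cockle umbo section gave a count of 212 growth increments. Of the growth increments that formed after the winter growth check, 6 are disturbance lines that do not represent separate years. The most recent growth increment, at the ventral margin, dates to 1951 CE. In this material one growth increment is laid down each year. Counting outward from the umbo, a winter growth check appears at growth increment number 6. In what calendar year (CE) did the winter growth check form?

Between growth increment 6 and the ventral margin there are 212 − 6 = 206 growth increments.
Removing the 6 false growth increments leaves 206 − 6 = 200 true growth increments beyond the winter growth check.
The growth increment at the ventral margin is 1951 CE, so the winter growth check dates to 1951 − 200 = 1751 CE.

1751 CE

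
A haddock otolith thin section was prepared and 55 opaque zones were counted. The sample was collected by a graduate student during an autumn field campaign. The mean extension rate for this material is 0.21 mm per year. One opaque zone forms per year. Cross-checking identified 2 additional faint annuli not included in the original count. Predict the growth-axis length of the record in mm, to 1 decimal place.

12.0 mm

Adjusted count: 55 + 2 = 57 opaque zones.
Length ≈ 0.21 × 57 = 12.0 mm.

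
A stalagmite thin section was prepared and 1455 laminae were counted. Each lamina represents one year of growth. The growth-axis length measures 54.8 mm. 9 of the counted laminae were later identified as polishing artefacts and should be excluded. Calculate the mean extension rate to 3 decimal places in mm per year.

0.038 mm per year

True lamina count = 1455 − 9 = 1446.
Mean rate = 54.8 mm / 1446 years ≈ 0.038 mm per year.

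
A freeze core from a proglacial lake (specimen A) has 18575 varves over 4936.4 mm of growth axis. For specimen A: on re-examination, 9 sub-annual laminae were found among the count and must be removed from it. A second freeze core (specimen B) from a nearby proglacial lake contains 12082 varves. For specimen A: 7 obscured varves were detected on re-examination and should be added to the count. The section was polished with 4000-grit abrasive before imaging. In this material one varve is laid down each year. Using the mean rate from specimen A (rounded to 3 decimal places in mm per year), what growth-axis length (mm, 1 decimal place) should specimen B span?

Specimen A: correcting the raw count gives 18575 − 9 + 7 = 18573 true varves.
A: Extension rate ≈ 4936.4 / 18573 = 0.266 mm/year.
B's length ≈ 0.266 × 12082 = 3213.8 mm.

3213.8 mm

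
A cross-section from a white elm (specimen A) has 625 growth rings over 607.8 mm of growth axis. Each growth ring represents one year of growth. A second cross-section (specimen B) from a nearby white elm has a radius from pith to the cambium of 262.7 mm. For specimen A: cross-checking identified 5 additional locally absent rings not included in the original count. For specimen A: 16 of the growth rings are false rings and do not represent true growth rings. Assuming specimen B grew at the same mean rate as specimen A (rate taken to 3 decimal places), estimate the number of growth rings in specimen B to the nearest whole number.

265 growth rings

Specimen A: after corrections the count is 625 − 16 + 5 = 614 growth rings.
A: Extension rate ≈ 607.8 / 614 = 0.990 mm per year.
B spans 262.7 / 0.990 = 265.35 years ≈ 265 growth rings.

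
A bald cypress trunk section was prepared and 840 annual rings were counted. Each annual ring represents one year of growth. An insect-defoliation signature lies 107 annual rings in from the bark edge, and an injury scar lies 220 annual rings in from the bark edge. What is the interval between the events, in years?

113 years

The two markers are separated by 220 − 107 = 113 annual rings.
One annual ring per year makes the interval 113 years.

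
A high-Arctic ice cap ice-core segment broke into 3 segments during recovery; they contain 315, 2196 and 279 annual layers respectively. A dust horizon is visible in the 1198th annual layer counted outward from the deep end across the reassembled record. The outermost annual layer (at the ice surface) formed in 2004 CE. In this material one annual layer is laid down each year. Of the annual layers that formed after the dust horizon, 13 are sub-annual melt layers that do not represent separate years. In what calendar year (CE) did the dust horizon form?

Total annual layers = 315 + 2196 + 279 = 2790.
Between annual layer 1198 and the ice surface there are 2790 − 1198 = 1592 annual layers.
1592 − 13 false = 1579 true annual layers after the dust horizon.
2004 − 1579 = 425 CE.

425 CE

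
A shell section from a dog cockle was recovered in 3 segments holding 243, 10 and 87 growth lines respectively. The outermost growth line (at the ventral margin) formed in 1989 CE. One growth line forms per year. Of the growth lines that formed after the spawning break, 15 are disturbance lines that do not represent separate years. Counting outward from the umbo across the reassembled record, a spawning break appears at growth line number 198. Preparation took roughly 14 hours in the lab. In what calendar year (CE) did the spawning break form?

1862 CE

Total growth lines = 243 + 10 + 87 = 340.
Between growth line 198 and the ventral margin there are 340 − 198 = 142 growth lines.
Removing the 15 false growth lines leaves 142 − 15 = 127 true growth lines beyond the spawning break.
The growth line at the ventral margin is 1989 CE, so the spawning break dates to 1989 − 127 = 1862 CE.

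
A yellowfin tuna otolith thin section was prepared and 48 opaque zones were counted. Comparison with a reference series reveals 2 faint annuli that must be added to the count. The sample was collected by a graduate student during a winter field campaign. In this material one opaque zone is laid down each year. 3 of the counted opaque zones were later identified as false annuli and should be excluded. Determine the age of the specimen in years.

After corrections the count is 48 − 3 + 2 = 47 opaque zones.
One opaque zone per year makes the duration 47 years.

47 yr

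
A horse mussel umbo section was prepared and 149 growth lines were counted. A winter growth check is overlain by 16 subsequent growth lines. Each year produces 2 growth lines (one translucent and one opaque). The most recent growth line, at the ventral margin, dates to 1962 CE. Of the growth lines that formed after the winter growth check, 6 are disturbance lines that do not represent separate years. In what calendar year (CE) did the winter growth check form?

16 growth lines formed after the winter growth check.
Removing the 6 false growth lines leaves 16 − 6 = 10 true growth lines beyond the winter growth check.
With 2 growth lines per year, 10 / 2 = 5 years.
Counting back 5 years from 1962 CE places the winter growth check in 1962 − 5 = 1957 CE.

1957 CE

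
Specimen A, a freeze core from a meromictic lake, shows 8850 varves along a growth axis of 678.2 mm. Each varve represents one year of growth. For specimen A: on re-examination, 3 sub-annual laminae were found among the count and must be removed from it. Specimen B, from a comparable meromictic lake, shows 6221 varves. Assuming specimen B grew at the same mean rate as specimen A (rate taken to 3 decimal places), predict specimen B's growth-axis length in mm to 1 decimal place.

479.0 mm

Specimen A: true varve count = 8850 − 3 = 8847.
A: Extension rate ≈ 678.2 / 8847 = 0.077 mm per year.
Length of B = 0.077 × 6221 = 479.0 mm.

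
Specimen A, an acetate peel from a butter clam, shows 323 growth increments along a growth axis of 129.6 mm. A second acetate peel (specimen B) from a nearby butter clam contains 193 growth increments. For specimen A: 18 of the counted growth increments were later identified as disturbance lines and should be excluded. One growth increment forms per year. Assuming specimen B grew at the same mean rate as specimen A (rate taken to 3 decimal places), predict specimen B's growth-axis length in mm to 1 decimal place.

Specimen A: adjusted count: 323 − 18 = 305 growth increments.
A: Extension rate ≈ 129.6 / 305 = 0.425 mm/year.
For B, 0.425 mm/year × 193 years = 82.0 mm.

82.0 mm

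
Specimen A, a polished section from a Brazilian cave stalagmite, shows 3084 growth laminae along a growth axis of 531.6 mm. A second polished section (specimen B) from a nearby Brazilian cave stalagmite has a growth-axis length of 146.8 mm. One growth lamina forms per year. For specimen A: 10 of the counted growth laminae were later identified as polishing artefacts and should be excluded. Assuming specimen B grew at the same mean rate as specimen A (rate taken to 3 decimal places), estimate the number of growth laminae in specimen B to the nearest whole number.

849 growth laminae

Specimen A: adjusted count: 3084 − 10 = 3074 growth laminae.
A: Extension rate ≈ 531.6 / 3074 = 0.173 mm/year.
Specimen B: 146.8 mm / 0.173 mm per year = 848.55 years ≈ 849 growth laminae.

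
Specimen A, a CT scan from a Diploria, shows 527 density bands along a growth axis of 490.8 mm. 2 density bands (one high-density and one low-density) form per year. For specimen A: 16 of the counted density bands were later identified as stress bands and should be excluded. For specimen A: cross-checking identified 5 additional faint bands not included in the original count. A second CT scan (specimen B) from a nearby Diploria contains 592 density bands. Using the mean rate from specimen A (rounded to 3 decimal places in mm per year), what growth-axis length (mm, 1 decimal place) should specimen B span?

563.0 mm

Specimen A: adjusted count: 527 − 16 + 5 = 516 density bands.
Specimen A: dividing by 2 density bands per year: 516 / 2 = 258 years.
A: Mean rate = 490.8 mm / 258 years ≈ 1.902 mm/year.
Specimen B: 592 density bands at 2 per year is 592 / 2 = 296 years. B's length ≈ 1.902 × 296 = 563.0 mm.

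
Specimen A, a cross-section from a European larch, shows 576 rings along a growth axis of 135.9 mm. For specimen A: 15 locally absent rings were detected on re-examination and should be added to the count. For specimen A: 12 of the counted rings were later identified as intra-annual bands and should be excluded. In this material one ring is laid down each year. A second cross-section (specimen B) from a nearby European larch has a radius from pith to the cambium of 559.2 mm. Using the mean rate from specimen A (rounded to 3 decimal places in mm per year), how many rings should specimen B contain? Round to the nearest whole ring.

2380 rings

Specimen A: adjusted count: 576 − 12 + 15 = 579 rings.
A: Extension rate ≈ 135.9 / 579 = 0.235 mm per year.
Specimen B: 559.2 mm / 0.235 mm per year = 2379.57 years ≈ 2380 rings.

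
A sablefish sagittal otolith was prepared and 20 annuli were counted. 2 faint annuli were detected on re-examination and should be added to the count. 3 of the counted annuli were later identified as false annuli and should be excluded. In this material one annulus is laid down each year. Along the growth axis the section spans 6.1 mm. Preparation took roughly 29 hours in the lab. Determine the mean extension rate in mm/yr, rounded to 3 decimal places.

True annulus count = 20 − 3 + 2 = 19.
6.1 mm over 19 years gives 6.1 / 19 ≈ 0.321 mm/yr.

0.321 mm/yr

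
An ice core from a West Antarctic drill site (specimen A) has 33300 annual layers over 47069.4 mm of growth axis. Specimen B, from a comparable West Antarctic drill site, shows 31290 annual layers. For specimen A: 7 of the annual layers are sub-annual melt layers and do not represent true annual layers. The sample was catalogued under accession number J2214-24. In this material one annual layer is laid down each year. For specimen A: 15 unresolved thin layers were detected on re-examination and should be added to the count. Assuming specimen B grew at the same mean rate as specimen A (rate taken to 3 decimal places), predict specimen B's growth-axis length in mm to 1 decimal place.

44212.8 mm

Specimen A: correcting the raw count gives 33300 − 7 + 15 = 33308 true annual layers.
A: Extension rate ≈ 47069.4 / 33308 = 1.413 mm per year.
B's length ≈ 1.413 × 31290 = 44212.8 mm.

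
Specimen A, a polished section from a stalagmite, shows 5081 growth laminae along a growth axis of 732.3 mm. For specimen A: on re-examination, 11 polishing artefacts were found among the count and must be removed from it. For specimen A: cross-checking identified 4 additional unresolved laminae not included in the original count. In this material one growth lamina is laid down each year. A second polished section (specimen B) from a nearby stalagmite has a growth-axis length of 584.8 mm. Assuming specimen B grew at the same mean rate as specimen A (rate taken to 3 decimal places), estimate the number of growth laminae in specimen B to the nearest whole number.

Specimen A: after corrections the count is 5081 − 11 + 4 = 5074 growth laminae.
A: Mean rate = 732.3 mm / 5074 years ≈ 0.144 mm/year.
B spans 584.8 / 0.144 = 4061.11 years ≈ 4061 growth laminae.

4061 growth laminae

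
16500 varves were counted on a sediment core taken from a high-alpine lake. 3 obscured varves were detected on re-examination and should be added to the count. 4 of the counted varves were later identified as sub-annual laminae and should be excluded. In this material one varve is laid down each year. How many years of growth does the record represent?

True varve count = 16500 − 4 + 3 = 16499.
One varve per year makes the duration 16499 years.

16499 years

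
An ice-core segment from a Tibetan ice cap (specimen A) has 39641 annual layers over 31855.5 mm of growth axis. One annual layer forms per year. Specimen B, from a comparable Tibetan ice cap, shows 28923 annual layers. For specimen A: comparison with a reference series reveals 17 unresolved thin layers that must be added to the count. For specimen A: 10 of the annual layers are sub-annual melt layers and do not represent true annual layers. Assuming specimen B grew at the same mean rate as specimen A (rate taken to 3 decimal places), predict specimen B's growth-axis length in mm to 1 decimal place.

23225.2 mm

Specimen A: true annual layer count = 39641 − 10 + 17 = 39648.
A: 31855.5 mm over 39648 years gives 31855.5 / 39648 ≈ 0.803 mm/yr.
Length of B = 0.803 × 28923 = 23225.2 mm.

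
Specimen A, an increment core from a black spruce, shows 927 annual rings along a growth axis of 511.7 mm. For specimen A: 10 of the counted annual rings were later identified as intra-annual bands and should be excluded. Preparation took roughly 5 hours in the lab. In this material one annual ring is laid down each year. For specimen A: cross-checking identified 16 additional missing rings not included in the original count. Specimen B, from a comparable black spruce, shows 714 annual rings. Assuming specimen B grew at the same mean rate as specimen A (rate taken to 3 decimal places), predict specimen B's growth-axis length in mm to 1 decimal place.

Specimen A: after corrections the count is 927 − 10 + 16 = 933 annual rings.
A: Mean rate = 511.7 mm / 933 years ≈ 0.548 mm per year.
For B, 0.548 mm/year × 714 years = 391.3 mm.

391.3 mm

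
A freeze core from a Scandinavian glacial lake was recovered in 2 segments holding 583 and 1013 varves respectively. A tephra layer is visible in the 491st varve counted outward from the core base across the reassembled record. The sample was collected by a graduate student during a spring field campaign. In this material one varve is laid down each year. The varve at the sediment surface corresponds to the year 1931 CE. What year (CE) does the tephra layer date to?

826 CE

Total varves = 583 + 1013 = 1596.
The tephra layer sits at varve 491 from the core base, so 1596 − 491 = 1105 varves formed after it.
The varve at the sediment surface is 1931 CE, so the tephra layer dates to 1931 − 1105 = 826 CE.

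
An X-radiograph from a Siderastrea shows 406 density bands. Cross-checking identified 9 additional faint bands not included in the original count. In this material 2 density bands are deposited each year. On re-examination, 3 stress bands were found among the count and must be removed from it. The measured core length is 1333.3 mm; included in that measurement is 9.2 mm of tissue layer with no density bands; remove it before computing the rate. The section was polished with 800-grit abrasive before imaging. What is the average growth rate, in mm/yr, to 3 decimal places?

Correcting the raw count gives 406 − 3 + 9 = 412 true density bands.
Dividing by 2 density bands per year: 412 / 2 = 206 years.
Net length = 1333.3 − 9.2 = 1324.1 mm.
Extension rate ≈ 1324.1 / 206 = 6.428 mm/yr.

6.428 mm/yr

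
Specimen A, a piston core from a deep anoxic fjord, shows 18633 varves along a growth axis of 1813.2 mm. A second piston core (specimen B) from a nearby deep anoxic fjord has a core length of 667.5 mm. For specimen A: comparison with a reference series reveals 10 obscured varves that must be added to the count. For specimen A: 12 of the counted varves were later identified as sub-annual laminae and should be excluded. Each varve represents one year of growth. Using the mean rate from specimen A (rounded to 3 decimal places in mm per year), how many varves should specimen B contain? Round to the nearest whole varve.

6881 varves

Specimen A: adjusted count: 18633 − 12 + 10 = 18631 varves.
A: Extension rate ≈ 1813.2 / 18631 = 0.097 mm per year.
For B, 667.5 / 0.097 = 6881.44 years ≈ 6881 varves.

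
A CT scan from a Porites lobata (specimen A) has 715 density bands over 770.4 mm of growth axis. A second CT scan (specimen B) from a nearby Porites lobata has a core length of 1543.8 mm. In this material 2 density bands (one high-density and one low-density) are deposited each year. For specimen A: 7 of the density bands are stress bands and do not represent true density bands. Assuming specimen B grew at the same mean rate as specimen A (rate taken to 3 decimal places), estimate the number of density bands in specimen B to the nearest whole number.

Specimen A: true density band count = 715 − 7 = 708.
Specimen A: 708 density bands at 2 per year is 708 / 2 = 354 years.
A: Extension rate ≈ 770.4 / 354 = 2.176 mm/year.
For B, 1543.8 / 2.176 = 709.47 years; at 2 density bands per year that is 709.47 × 2 ≈ 1419 density bands.

1419 density bands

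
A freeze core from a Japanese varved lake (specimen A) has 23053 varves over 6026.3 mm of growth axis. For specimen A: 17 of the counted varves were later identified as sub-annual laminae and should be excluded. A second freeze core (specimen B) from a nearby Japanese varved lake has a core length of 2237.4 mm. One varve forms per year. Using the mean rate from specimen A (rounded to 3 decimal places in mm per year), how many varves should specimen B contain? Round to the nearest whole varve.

Specimen A: adjusted count: 23053 − 17 = 23036 varves.
A: Mean rate = 6026.3 mm / 23036 years ≈ 0.262 mm per year.
Specimen B: 2237.4 mm / 0.262 mm per year = 8539.69 years ≈ 8540 varves.

8540 varves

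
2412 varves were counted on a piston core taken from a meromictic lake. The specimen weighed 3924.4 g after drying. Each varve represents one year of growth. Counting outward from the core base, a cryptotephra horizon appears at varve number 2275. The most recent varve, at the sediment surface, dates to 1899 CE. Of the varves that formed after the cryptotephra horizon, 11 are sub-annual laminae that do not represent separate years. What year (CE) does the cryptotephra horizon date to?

2412 − 2275 = 137 varves lie beyond the cryptotephra horizon toward the sediment surface.
Excluding 11 false varves: 137 − 11 = 126.
The varve at the sediment surface is 1899 CE, so the cryptotephra horizon dates to 1899 − 126 = 1773 CE.

1773 CE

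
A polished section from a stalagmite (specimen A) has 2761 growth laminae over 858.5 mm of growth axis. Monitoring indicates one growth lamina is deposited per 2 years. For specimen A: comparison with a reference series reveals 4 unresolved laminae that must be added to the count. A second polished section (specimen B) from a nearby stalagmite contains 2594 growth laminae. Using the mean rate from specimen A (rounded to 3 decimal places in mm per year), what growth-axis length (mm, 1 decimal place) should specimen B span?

Specimen A: adjusted count: 2761 + 4 = 2765 growth laminae.
Specimen A: 2765 growth laminae at 2 years each span 2765 × 2 = 5530 years.
A: Extension rate ≈ 858.5 / 5530 = 0.155 mm/year.
Specimen B: multiplying by 2 years per growth lamina: 2594 × 2 = 5188 years. Length of B = 0.155 × 5188 = 804.1 mm.

804.1 mm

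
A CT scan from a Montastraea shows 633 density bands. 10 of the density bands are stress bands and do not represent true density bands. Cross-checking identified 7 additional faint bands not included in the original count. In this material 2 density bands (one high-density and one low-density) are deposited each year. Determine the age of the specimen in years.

After corrections the count is 633 − 10 + 7 = 630 density bands.
With 2 density bands per year, 630 / 2 = 315 years.

315 years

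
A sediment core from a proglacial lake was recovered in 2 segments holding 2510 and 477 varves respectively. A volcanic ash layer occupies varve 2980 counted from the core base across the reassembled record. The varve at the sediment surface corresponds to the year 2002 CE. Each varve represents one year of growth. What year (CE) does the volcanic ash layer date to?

Total varves = 2510 + 477 = 2987.
The volcanic ash layer sits at varve 2980 from the core base, so 2987 − 2980 = 7 varves formed after it.
2002 − 7 = 1995 CE.

1995 CE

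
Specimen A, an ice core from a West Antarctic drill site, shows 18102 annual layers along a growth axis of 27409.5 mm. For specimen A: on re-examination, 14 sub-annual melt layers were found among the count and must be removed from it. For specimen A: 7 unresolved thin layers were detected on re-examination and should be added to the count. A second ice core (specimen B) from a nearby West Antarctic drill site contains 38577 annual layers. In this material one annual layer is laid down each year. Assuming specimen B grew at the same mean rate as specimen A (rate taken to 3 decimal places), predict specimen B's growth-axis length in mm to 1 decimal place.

Specimen A: adjusted count: 18102 − 14 + 7 = 18095 annual layers.
A: Mean rate = 27409.5 mm / 18095 years ≈ 1.515 mm/year.
For B, 1.515 mm/year × 38577 years = 58444.2 mm.

58444.2 mm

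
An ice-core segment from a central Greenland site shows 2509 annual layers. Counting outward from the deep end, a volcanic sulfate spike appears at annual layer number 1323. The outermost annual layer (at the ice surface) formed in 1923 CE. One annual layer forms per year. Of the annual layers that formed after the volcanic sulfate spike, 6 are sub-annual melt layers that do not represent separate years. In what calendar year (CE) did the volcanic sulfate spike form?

743 CE

2509 − 1323 = 1186 annual layers lie beyond the volcanic sulfate spike toward the ice surface.
Excluding 6 false annual layers: 1186 − 6 = 1180.
The annual layer at the ice surface is 1923 CE, so the volcanic sulfate spike dates to 1923 − 1180 = 743 CE.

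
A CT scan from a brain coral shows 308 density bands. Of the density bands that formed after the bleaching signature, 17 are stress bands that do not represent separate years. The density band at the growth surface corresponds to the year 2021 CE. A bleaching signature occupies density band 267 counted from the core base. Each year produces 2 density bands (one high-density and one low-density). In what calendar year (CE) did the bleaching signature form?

The bleaching signature sits at density band 267 from the core base, so 308 − 267 = 41 density bands formed after it.
Excluding 17 false density bands: 41 − 17 = 24.
24 density bands at 2 per year is 24 / 2 = 12 years.
The density band at the growth surface is 2021 CE, so the bleaching signature dates to 2021 − 12 = 2009 CE.

2009 CE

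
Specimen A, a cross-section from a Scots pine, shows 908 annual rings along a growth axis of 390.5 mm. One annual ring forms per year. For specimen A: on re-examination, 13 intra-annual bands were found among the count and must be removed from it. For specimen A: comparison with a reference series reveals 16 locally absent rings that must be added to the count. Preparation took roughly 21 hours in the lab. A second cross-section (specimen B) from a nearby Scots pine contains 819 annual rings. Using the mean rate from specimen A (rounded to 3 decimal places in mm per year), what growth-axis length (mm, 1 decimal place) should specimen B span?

Specimen A: true annual ring count = 908 − 13 + 16 = 911.
A: 390.5 mm over 911 years gives 390.5 / 911 ≈ 0.429 mm/year.
B's length ≈ 0.429 × 819 = 351.4 mm.

351.4 mm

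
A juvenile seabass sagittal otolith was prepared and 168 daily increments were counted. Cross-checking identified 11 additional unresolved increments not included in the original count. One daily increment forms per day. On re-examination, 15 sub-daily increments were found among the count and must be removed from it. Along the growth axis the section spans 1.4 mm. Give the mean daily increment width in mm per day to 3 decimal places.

0.009 mm per day

After corrections the count is 168 − 15 + 11 = 164 daily increments.
1.4 mm over 164 days gives 1.4 / 164 ≈ 0.009 mm per day.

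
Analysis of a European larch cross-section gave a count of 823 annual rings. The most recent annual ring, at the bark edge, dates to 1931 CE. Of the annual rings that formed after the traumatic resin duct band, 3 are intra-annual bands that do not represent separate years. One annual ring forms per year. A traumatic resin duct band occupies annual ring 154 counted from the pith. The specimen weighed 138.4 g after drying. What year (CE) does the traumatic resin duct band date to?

1265 CE

Between annual ring 154 and the bark edge there are 823 − 154 = 669 annual rings.
Removing the 3 false annual rings leaves 669 − 3 = 666 true annual rings beyond the traumatic resin duct band.
The annual ring at the bark edge is 1931 CE, so the traumatic resin duct band dates to 1931 − 666 = 1265 CE.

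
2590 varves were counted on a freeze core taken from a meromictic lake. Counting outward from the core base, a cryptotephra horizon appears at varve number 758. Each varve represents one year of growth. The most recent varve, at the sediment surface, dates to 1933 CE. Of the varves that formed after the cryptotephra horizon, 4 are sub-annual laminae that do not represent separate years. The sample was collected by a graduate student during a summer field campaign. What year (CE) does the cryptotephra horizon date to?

105 CE

Between varve 758 and the sediment surface there are 2590 − 758 = 1832 varves.
Excluding 4 false varves: 1832 − 4 = 1828.
The varve at the sediment surface is 1933 CE, so the cryptotephra horizon dates to 1933 − 1828 = 105 CE.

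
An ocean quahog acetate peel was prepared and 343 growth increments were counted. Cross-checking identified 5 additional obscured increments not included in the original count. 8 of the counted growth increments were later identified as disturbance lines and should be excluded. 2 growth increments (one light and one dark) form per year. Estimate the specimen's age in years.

Correcting the raw count gives 343 − 8 + 5 = 340 true growth increments.
With 2 growth increments per year, 340 / 2 = 170 years.

170 yr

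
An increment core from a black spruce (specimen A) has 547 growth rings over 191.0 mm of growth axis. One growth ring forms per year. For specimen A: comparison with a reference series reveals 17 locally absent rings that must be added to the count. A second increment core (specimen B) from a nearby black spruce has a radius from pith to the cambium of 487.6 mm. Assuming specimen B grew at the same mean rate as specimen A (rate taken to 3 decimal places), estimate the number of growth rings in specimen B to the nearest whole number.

Specimen A: true growth ring count = 547 + 17 = 564.
A: Extension rate ≈ 191.0 / 564 = 0.339 mm per year.
B spans 487.6 / 0.339 = 1438.35 years ≈ 1438 growth rings.

1438 growth rings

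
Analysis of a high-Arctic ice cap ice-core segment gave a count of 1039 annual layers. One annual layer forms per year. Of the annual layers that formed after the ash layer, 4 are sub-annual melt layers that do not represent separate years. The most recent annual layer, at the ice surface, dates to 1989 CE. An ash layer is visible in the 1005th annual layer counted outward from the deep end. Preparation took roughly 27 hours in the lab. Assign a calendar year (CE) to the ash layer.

1959 CE

The ash layer sits at annual layer 1005 from the deep end, so 1039 − 1005 = 34 annual layers formed after it.
34 − 4 false = 30 true annual layers after the ash layer.
Counting back 30 years from 1989 CE places the ash layer in 1989 − 30 = 1959 CE.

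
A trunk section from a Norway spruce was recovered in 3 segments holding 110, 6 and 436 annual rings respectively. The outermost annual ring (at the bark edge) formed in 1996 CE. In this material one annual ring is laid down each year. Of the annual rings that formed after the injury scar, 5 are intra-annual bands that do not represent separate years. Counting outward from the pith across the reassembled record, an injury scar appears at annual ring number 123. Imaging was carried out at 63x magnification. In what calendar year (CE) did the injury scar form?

1572 CE

Total annual rings = 110 + 6 + 436 = 552.
552 − 123 = 429 annual rings lie beyond the injury scar toward the bark edge.
Excluding 5 false annual rings: 429 − 5 = 424.
Counting back 424 years from 1996 CE places the injury scar in 1996 − 424 = 1572 CE.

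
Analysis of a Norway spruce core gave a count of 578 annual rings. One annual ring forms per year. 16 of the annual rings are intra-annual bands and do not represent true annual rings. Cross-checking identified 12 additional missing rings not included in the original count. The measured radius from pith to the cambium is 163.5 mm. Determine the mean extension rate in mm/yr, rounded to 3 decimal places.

0.285 mm/yr

Adjusted count: 578 − 16 + 12 = 574 annual rings.
163.5 mm over 574 years gives 163.5 / 574 ≈ 0.285 mm/yr.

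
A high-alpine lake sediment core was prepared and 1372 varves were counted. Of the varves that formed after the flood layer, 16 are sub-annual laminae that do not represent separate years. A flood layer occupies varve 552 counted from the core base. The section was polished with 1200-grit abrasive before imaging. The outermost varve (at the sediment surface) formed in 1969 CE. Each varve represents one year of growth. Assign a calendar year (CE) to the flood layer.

1165 CE

Between varve 552 and the sediment surface there are 1372 − 552 = 820 varves.
820 − 16 false = 804 true varves after the flood layer.
1969 − 804 = 1165 CE.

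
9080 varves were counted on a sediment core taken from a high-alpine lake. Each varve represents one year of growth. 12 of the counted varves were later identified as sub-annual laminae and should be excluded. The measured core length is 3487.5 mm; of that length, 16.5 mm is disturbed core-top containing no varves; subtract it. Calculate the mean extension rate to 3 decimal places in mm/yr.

0.383 mm/yr

Adjusted count: 9080 − 12 = 9068 varves.
The growth record spans 3487.5 − 16.5 = 3471.0 mm.
Extension rate ≈ 3471.0 / 9068 = 0.383 mm/yr.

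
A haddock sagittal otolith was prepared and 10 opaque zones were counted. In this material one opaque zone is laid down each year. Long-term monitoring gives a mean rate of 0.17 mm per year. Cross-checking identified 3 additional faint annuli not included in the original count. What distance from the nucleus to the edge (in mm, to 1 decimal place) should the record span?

True opaque zone count = 10 + 3 = 13.
Predicted length = 0.17 mm/year × 13 years = 2.2 mm.

2.2 mm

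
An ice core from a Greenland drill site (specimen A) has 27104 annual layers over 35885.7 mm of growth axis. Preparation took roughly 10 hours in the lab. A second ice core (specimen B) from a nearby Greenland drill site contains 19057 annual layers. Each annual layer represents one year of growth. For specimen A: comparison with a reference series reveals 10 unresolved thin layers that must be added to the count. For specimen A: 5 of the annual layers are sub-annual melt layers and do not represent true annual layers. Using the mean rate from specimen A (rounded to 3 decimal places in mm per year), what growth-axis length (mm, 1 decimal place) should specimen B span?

Specimen A: after corrections the count is 27104 − 5 + 10 = 27109 annual layers.
A: Mean rate = 35885.7 mm / 27109 years ≈ 1.324 mm/year.
Length of B = 1.324 × 19057 = 25231.5 mm.

25231.5 mm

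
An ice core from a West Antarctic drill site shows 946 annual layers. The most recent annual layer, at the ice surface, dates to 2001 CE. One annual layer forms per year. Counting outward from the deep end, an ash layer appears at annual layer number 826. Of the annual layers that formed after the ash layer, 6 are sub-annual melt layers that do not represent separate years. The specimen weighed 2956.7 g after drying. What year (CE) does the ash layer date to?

1887 CE

946 − 826 = 120 annual layers lie beyond the ash layer toward the ice surface.
120 − 6 false = 114 true annual layers after the ash layer.
The annual layer at the ice surface is 2001 CE, so the ash layer dates to 2001 − 114 = 1887 CE.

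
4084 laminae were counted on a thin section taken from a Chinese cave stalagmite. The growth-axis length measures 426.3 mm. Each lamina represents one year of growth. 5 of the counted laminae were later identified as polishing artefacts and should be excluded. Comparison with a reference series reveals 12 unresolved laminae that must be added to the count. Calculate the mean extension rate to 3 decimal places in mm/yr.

After corrections the count is 4084 − 5 + 12 = 4091 laminae.
426.3 mm over 4091 years gives 426.3 / 4091 ≈ 0.104 mm/yr.

0.104 mm/yr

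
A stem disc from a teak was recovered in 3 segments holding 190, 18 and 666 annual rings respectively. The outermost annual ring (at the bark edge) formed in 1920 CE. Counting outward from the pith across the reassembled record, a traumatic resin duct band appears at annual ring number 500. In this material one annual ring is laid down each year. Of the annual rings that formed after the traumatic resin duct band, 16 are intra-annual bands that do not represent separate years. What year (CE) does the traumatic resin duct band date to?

1562 CE

Total annual rings = 190 + 18 + 666 = 874.
874 − 500 = 374 annual rings lie beyond the traumatic resin duct band toward the bark edge.
Removing the 16 false annual rings leaves 374 − 16 = 358 true annual rings beyond the traumatic resin duct band.
Counting back 358 years from 1920 CE places the traumatic resin duct band in 1920 − 358 = 1562 CE.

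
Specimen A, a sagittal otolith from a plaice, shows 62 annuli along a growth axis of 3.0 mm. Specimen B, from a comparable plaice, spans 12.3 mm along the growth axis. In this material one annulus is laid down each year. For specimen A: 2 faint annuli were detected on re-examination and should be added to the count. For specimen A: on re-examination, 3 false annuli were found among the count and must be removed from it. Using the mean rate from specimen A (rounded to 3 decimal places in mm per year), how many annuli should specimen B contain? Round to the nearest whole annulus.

251 annuli

Specimen A: correcting the raw count gives 62 − 3 + 2 = 61 true annuli.
A: Mean rate = 3.0 mm / 61 years ≈ 0.049 mm/yr.
B spans 12.3 / 0.049 = 251.02 years ≈ 251 annuli.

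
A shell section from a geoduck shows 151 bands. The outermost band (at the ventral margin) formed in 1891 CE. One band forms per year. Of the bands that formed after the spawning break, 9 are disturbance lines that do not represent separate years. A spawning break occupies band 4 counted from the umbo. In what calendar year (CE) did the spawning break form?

1753 CE

The spawning break sits at band 4 from the umbo, so 151 − 4 = 147 bands formed after it.
Removing the 9 false bands leaves 147 − 9 = 138 true bands beyond the spawning break.
1891 − 138 = 1753 CE.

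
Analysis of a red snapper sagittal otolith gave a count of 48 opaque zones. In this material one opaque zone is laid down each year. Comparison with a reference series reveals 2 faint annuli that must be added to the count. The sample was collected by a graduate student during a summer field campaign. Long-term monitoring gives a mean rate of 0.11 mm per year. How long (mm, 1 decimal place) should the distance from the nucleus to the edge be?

5.5 mm

Adjusted count: 48 + 2 = 50 opaque zones.
Length ≈ 0.11 × 50 = 5.5 mm.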